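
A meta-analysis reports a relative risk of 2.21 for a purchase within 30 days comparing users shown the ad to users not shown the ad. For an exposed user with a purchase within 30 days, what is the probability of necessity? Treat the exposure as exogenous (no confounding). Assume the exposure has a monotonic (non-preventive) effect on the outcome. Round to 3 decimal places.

Under exogeneity and monotonicity, PN = (RR − 1) / RR = 1 − 1/RR.
PN = (2.21 − 1) / 2.21 = 1.21 / 2.21 ≈ 0.5475

PN ≈ 0.548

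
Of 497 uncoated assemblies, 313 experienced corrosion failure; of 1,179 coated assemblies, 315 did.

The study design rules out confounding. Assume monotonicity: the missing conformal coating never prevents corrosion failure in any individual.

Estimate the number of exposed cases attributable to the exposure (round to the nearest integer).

about 180 cases

p₁ = P(outcome | exposed) = 313/497 = 0.62978
p₀ = P(outcome | unexposed) = 315/1179 = 0.26718
PN = (p₁ − p₀)/p₁ = (0.62978 − 0.26718) / 0.62978 ≈ 0.57576.
Attributable cases ≈ PN × (exposed cases) = 0.57576 × 313 ≈ 180.21.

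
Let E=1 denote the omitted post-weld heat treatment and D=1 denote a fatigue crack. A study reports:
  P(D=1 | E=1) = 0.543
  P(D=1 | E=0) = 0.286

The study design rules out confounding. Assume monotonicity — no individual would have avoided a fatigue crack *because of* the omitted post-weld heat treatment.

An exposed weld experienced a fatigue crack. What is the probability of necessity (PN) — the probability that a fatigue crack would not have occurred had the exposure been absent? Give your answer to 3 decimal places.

PN ≈ 0.473

Let p₁ = 0.543, p₀ = 0.286.
Under exogeneity and monotonicity, PN = (p₁ − p₀) / p₁.
PN = (0.543 − 0.286) / 0.543 = 0.257 / 0.543 ≈ 0.4733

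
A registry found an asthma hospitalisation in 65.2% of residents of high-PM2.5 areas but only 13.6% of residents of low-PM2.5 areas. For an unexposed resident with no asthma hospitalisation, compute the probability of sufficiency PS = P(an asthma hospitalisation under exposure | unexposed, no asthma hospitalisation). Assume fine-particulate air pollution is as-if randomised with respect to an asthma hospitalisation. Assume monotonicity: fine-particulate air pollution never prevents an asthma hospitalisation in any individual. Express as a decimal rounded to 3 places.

PS ≈ 0.597

p₁ = 0.652, p₀ = 0.136.
Under exogeneity and monotonicity, PS = (p₁ − p₀) / (1 − p₀).
PS = (0.652 − 0.136) / (1 − 0.136) = 0.516 / 0.864 ≈ 0.5972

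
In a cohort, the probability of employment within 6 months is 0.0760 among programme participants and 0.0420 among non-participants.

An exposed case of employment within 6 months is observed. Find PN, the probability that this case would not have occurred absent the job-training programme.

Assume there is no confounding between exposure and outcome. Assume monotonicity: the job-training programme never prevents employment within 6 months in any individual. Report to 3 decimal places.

PN ≈ 0.447

Let p₁ = 0.076, p₀ = 0.042.
Under exogeneity and monotonicity, PN = (p₁ − p₀) / p₁.
PN = (0.076 − 0.042) / 0.076 = 0.034 / 0.076 ≈ 0.4474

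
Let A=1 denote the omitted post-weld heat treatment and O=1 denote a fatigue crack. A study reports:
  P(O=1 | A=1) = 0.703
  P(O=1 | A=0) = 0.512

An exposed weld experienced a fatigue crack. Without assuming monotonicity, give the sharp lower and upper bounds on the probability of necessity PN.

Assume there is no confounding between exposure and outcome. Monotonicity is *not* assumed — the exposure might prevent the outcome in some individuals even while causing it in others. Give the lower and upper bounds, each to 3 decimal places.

0.272 ≤ PN ≤ 0.694

Let p₁ = 0.703, p₀ = 0.512.
Under exogeneity alone the bounds on PN are max{0,(p₁−p₀)/p₁} ≤ PN ≤ min{1,(1−p₀)/p₁}.
  lower = (p₁ − p₀)/p₁ = 0.191 / 0.703 ≈ 0.2717
  upper = min{1, (1 − p₀)/p₁} = 0.488 / 0.703 ≈ 0.6942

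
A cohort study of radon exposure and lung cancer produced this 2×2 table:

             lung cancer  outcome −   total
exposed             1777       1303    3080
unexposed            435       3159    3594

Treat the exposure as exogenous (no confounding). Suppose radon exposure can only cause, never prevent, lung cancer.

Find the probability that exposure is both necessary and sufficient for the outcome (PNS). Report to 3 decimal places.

p₁ = P(outcome | exposed) = 1777/3080 = 0.57695
p₀ = P(outcome | unexposed) = 435/3594 = 0.12104
Under exogeneity and monotonicity, PNS = p₁ − p₀.
PNS = 0.57695 − 0.12104 = 0.45591

PNS ≈ 0.456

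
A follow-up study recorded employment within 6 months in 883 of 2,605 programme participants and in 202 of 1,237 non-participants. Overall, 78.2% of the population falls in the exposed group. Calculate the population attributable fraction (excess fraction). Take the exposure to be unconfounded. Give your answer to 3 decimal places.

PAF ≈ 0.457

p₁ = P(outcome | exposed) = 883/2605 = 0.33896
p₀ = P(outcome | unexposed) = 202/1237 = 0.1633
Overall risk P(Y=1) = π·p₁ + (1−π)·p₀ = 0.782×0.33896 + 0.218×0.1633 = 0.30067.
Under exogeneity, PAF = [P(Y=1) − p₀] / P(Y=1).
PAF = (0.30067 − 0.1633) / 0.30067 ≈ 0.4569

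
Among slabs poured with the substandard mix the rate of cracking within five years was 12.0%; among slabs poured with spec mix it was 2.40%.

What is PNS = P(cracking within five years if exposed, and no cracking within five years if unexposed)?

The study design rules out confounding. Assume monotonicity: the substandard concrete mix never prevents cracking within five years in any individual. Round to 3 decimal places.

p₁ = 0.12, p₀ = 0.024.
Under exogeneity and monotonicity, PNS = p₁ − p₀.
PNS = 0.12 − 0.024 = 0.096

PNS ≈ 0.096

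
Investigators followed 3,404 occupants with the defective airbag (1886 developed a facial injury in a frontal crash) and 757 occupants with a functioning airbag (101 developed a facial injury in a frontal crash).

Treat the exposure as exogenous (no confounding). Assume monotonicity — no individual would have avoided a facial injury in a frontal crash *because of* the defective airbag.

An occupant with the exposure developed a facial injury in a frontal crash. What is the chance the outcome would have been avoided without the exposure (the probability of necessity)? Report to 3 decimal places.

p₁ = P(outcome | exposed) = 1886/3404 = 0.55405
p₀ = P(outcome | unexposed) = 101/757 = 0.13342
Under exogeneity and monotonicity, PN = (p₁ − p₀) / p₁.
PN = (0.55405 − 0.13342) / 0.55405 = 0.42063 / 0.55405 ≈ 0.7592

PN ≈ 0.759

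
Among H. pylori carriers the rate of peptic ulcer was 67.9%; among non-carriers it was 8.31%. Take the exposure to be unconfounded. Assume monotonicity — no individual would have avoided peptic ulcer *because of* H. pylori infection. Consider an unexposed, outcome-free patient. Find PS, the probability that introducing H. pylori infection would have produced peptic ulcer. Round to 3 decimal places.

PS ≈ 0.650

p₁ = 0.679, p₀ = 0.0831.
Under exogeneity and monotonicity, PS = (p₁ − p₀) / (1 − p₀).
PS = (0.679 − 0.0831) / (1 − 0.0831) = 0.5959 / 0.9169 ≈ 0.6499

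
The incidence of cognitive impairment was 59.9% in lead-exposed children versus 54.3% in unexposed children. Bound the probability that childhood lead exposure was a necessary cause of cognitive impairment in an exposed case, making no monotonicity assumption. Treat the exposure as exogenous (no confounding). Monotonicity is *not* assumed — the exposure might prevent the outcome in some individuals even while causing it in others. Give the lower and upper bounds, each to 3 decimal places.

p₁ = 0.599, p₀ = 0.543.
Under exogeneity alone the bounds on PN are max{0,(p₁−p₀)/p₁} ≤ PN ≤ min{1,(1−p₀)/p₁}.
  lower = (p₁ − p₀)/p₁ = 0.056 / 0.599 ≈ 0.0935
  upper = min{1, (1 − p₀)/p₁} = 0.457 / 0.599 ≈ 0.7629

0.093 ≤ PN ≤ 0.763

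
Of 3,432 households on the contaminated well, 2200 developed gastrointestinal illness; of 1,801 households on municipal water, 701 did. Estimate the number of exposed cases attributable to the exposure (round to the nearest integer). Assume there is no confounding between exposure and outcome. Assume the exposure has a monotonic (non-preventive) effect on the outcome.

about 864 cases

p₁ = P(outcome | exposed) = 2200/3432 = 0.64103
p₀ = P(outcome | unexposed) = 701/1801 = 0.38923
PN = (p₁ − p₀)/p₁ = (0.64103 − 0.38923) / 0.64103 ≈ 0.39280.
Attributable cases ≈ PN × (exposed cases) = 0.39280 × 2200 ≈ 864.17.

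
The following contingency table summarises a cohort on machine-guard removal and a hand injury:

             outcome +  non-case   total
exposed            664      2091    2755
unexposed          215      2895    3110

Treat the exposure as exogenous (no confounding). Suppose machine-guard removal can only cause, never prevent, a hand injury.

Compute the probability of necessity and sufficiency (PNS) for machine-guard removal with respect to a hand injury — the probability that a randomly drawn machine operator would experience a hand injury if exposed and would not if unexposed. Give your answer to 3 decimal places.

PNS ≈ 0.172

p₁ = P(outcome | exposed) = 664/2755 = 0.24102
p₀ = P(outcome | unexposed) = 215/3110 = 0.069132
Under exogeneity and monotonicity, PNS = p₁ − p₀.
PNS = 0.24102 − 0.069132 = 0.17188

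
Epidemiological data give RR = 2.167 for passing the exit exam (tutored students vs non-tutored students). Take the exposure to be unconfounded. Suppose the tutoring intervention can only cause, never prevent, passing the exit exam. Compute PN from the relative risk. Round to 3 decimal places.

Under exogeneity and monotonicity, PN = (RR − 1) / RR = 1 − 1/RR.
PN = (2.167 − 1) / 2.167 = 1.167 / 2.167 ≈ 0.5385

PN ≈ 0.539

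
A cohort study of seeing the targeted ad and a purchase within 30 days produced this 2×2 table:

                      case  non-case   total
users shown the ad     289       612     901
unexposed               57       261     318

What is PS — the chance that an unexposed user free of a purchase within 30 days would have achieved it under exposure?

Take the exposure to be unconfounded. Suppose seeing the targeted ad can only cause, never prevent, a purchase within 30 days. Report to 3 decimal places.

PS ≈ 0.172

p₁ = P(outcome | exposed) = 289/901 = 0.32075
p₀ = P(outcome | unexposed) = 57/318 = 0.17925
Under exogeneity and monotonicity, PS = (p₁ − p₀) / (1 − p₀).
PS = (0.32075 − 0.17925) / (1 − 0.17925) = 0.14151 / 0.82075 ≈ 0.1724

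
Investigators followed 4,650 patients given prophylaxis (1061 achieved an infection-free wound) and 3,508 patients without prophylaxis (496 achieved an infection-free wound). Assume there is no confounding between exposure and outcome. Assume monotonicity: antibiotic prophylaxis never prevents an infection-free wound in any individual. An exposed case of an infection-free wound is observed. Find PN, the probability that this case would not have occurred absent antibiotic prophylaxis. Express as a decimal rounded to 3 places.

p₁ = P(outcome | exposed) = 1061/4650 = 0.22817
p₀ = P(outcome | unexposed) = 496/3508 = 0.14139
Under exogeneity and monotonicity, PN = (p₁ − p₀) / p₁.
PN = (0.22817 − 0.14139) / 0.22817 = 0.086781 / 0.22817 ≈ 0.3803

PN ≈ 0.380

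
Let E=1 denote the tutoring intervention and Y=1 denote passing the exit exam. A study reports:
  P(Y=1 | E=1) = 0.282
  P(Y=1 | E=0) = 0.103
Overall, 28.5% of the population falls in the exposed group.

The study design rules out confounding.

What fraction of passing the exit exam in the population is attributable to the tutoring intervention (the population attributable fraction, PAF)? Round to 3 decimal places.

PAF ≈ 0.331

Let p₁ = 0.282, p₀ = 0.103.
Overall risk P(Y=1) = π·p₁ + (1−π)·p₀ = 0.285×0.282 + 0.715×0.103 = 0.15401.
Under exogeneity, PAF = [P(Y=1) − p₀] / P(Y=1).
PAF = (0.15401 − 0.103) / 0.15401 ≈ 0.3312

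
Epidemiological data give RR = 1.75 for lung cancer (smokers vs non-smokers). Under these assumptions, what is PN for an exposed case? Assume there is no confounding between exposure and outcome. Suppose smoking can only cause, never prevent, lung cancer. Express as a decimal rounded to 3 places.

Under exogeneity and monotonicity, PN = (RR − 1) / RR = 1 − 1/RR.
PN = (1.75 − 1) / 1.75 = 0.75 / 1.75 ≈ 0.4286

PN ≈ 0.429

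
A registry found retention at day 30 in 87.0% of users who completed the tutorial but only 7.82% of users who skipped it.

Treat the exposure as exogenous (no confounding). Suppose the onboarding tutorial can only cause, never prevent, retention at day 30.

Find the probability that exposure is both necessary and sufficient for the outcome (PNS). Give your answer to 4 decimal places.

PNS ≈ 0.7918

p₁ = 0.87, p₀ = 0.0782.
Under exogeneity and monotonicity, PNS = p₁ − p₀.
PNS = 0.87 − 0.0782 = 0.7918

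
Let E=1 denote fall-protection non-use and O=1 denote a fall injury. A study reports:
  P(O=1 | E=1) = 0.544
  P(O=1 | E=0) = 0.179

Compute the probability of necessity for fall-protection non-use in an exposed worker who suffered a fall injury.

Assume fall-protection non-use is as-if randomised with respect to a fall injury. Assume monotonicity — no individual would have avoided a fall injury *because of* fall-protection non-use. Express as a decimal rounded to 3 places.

PN ≈ 0.671

Let p₁ = 0.544, p₀ = 0.179.
Under exogeneity and monotonicity, PN = (p₁ − p₀) / p₁.
PN = (0.544 − 0.179) / 0.544 = 0.365 / 0.544 ≈ 0.6710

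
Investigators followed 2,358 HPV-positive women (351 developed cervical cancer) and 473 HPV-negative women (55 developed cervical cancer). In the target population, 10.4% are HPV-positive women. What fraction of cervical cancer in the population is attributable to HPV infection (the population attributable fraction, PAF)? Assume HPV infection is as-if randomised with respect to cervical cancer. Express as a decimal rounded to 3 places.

p₁ = P(outcome | exposed) = 351/2358 = 0.14885
p₀ = P(outcome | unexposed) = 55/473 = 0.11628
Overall risk P(Y=1) = π·p₁ + (1−π)·p₀ = 0.104×0.14885 + 0.896×0.11628 = 0.11967.
Under exogeneity, PAF = [P(Y=1) − p₀] / P(Y=1).
PAF = (0.11967 − 0.11628) / 0.11967 ≈ 0.0283

PAF ≈ 0.028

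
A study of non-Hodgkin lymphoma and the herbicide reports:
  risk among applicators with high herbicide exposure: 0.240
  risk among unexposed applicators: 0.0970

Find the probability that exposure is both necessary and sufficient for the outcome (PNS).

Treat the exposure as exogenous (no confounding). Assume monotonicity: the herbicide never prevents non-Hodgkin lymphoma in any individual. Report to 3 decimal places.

PNS ≈ 0.143

Let p₁ = 0.24, p₀ = 0.097.
Under exogeneity and monotonicity, PNS = p₁ − p₀.
PNS = 0.24 − 0.097 = 0.143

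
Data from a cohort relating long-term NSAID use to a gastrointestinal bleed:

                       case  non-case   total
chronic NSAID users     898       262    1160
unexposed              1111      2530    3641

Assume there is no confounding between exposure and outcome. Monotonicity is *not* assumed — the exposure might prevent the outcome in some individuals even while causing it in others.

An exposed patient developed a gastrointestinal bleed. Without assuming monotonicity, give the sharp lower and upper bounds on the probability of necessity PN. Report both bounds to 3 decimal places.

0.606 ≤ PN ≤ 0.898

p₁ = P(outcome | exposed) = 898/1160 = 0.77414
p₀ = P(outcome | unexposed) = 1111/3641 = 0.30514
Under exogeneity alone the bounds on PN are max{0,(p₁−p₀)/p₁} ≤ PN ≤ min{1,(1−p₀)/p₁}.
  lower = (p₁ − p₀)/p₁ = 0.469 / 0.77414 ≈ 0.6058
  upper = min{1, (1 − p₀)/p₁} = 0.69486 / 0.77414 ≈ 0.8976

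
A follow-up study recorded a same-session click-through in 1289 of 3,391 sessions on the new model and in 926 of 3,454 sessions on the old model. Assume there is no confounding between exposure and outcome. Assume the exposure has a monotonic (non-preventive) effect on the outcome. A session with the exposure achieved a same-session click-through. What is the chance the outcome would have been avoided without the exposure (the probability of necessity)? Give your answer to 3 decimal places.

p₁ = P(outcome | exposed) = 1289/3391 = 0.38012
p₀ = P(outcome | unexposed) = 926/3454 = 0.26809
Under exogeneity and monotonicity, PN = (p₁ − p₀) / p₁.
PN = (0.38012 − 0.26809) / 0.38012 = 0.11203 / 0.38012 ≈ 0.2947

PN ≈ 0.295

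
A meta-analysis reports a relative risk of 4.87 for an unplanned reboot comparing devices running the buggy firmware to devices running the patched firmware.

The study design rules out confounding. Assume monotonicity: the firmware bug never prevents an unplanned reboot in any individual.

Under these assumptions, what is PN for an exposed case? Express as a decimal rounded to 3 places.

PN ≈ 0.795

Under exogeneity and monotonicity, PN = (RR − 1) / RR = 1 − 1/RR.
PN = (4.87 − 1) / 4.87 = 3.87 / 4.87 ≈ 0.7947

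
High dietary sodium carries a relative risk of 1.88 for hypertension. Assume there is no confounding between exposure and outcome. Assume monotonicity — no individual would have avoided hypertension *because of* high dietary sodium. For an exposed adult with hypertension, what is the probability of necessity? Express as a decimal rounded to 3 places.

PN ≈ 0.468

Under exogeneity and monotonicity, PN = (RR − 1) / RR = 1 − 1/RR.
PN = (1.88 − 1) / 1.88 = 0.88 / 1.88 ≈ 0.4681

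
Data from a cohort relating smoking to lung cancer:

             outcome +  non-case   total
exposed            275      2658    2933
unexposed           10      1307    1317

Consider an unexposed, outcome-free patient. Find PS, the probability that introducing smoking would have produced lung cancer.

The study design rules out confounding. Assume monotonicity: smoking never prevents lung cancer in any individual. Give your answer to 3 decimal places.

PS ≈ 0.087

p₁ = P(outcome | exposed) = 275/2933 = 0.093761
p₀ = P(outcome | unexposed) = 10/1317 = 0.007593
Under exogeneity and monotonicity, PS = (p₁ − p₀)/(1 − p₀).
PS = (0.093761 − 0.007593) / 0.99241 ≈ 0.0868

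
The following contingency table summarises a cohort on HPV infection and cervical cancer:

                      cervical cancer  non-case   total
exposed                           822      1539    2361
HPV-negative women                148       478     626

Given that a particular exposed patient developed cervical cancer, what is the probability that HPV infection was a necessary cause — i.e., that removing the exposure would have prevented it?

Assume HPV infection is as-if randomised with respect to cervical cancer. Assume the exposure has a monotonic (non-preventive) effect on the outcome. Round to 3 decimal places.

p₁ = P(outcome | exposed) = 822/2361 = 0.34816
p₀ = P(outcome | unexposed) = 148/626 = 0.23642
Under exogeneity and monotonicity, PN = (p₁ − p₀)/p₁.
PN = (0.34816 − 0.23642) / 0.34816 ≈ 0.3209

PN ≈ 0.321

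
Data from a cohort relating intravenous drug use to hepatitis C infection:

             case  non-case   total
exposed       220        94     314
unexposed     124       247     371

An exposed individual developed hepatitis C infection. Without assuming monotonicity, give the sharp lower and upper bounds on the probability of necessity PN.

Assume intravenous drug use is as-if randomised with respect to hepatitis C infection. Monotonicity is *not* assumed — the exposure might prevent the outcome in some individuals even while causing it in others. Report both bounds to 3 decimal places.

p₁ = P(outcome | exposed) = 220/314 = 0.70064
p₀ = P(outcome | unexposed) = 124/371 = 0.33423
Under exogeneity alone the bounds on PN are max{0,(p₁−p₀)/p₁} ≤ PN ≤ min{1,(1−p₀)/p₁}.
  lower = (p₁ − p₀)/p₁ = 0.36641 / 0.70064 ≈ 0.5230
  upper = min{1, (1 − p₀)/p₁} = 0.66577 / 0.70064 ≈ 0.9502

0.523 ≤ PN ≤ 0.950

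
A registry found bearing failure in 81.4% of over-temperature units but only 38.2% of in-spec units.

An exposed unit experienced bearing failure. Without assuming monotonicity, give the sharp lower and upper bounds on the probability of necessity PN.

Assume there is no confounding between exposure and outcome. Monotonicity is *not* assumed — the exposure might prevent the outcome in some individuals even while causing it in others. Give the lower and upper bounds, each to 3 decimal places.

p₁ = 0.814, p₀ = 0.382.
Under exogeneity alone the bounds on PN are max{0,(p₁−p₀)/p₁} ≤ PN ≤ min{1,(1−p₀)/p₁}.
  lower = (p₁ − p₀)/p₁ = 0.432 / 0.814 ≈ 0.5307
  upper = min{1, (1 − p₀)/p₁} = 0.618 / 0.814 ≈ 0.7592

0.531 ≤ PN ≤ 0.759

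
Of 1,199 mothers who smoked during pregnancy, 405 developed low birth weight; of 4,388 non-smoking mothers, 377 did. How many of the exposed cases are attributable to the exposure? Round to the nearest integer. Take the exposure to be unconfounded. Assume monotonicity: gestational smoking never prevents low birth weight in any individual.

about 302 cases

p₁ = P(outcome | exposed) = 405/1199 = 0.33778
p₀ = P(outcome | unexposed) = 377/4388 = 0.085916
PN = (p₁ − p₀)/p₁ = (0.33778 − 0.085916) / 0.33778 ≈ 0.74565.
Attributable cases ≈ PN × (exposed cases) = 0.74565 × 405 ≈ 301.99.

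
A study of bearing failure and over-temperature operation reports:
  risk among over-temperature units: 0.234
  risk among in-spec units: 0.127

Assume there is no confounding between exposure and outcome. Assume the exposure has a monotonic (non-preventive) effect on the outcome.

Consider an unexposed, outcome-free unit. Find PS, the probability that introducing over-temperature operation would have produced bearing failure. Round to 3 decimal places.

Let p₁ = 0.234, p₀ = 0.127.
Under exogeneity and monotonicity, PS = (p₁ − p₀) / (1 − p₀).
PS = (0.234 − 0.127) / (1 − 0.127) = 0.107 / 0.873 ≈ 0.1226

PS ≈ 0.123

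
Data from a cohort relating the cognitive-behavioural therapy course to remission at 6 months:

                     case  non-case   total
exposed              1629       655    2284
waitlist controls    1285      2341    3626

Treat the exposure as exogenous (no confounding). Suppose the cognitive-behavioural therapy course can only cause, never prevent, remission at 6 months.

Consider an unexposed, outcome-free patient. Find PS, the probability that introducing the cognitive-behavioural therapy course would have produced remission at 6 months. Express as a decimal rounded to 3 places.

p₁ = P(outcome | exposed) = 1629/2284 = 0.71322
p₀ = P(outcome | unexposed) = 1285/3626 = 0.35438
Under exogeneity and monotonicity, PS = (p₁ − p₀)/(1 − p₀).
PS = (0.71322 − 0.35438) / 0.64562 ≈ 0.5558

PS ≈ 0.556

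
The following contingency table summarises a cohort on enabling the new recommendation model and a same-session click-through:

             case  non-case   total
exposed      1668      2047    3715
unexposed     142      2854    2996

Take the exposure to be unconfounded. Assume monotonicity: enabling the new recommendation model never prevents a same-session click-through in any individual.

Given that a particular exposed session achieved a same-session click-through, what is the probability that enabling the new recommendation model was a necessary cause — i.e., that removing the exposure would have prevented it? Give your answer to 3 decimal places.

p₁ = P(outcome | exposed) = 1668/3715 = 0.44899
p₀ = P(outcome | unexposed) = 142/2996 = 0.047397
Under exogeneity and monotonicity, PN = (p₁ − p₀) / p₁.
PN = (0.44899 − 0.047397) / 0.44899 = 0.40159 / 0.44899 ≈ 0.8944

PN ≈ 0.894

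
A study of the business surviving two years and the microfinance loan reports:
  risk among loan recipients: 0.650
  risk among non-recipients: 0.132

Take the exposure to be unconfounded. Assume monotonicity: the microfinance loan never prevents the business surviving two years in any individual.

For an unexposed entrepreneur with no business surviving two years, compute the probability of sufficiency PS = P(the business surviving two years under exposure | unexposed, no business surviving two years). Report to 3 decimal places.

PS ≈ 0.597

Let p₁ = 0.65, p₀ = 0.132.
Under exogeneity and monotonicity, PS = (p₁ − p₀) / (1 − p₀).
PS = (0.65 − 0.132) / (1 − 0.132) = 0.518 / 0.868 ≈ 0.5968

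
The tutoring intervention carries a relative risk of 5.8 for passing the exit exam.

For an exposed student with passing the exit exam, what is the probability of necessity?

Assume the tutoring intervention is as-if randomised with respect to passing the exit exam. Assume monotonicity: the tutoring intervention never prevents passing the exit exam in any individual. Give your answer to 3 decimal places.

Under exogeneity and monotonicity, PN = (RR − 1) / RR = 1 − 1/RR.
PN = (5.8 − 1) / 5.8 = 4.8 / 5.8 ≈ 0.8276

PN ≈ 0.828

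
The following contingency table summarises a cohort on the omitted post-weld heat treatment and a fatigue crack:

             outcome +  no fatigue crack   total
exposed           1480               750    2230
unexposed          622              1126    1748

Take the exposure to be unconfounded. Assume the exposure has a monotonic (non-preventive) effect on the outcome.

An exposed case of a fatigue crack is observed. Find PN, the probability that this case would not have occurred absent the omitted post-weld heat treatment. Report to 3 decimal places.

PN ≈ 0.464

p₁ = P(outcome | exposed) = 1480/2230 = 0.66368
p₀ = P(outcome | unexposed) = 622/1748 = 0.35584
Under exogeneity and monotonicity, PN = (p₁ − p₀)/p₁.
PN = (0.66368 − 0.35584) / 0.66368 ≈ 0.4638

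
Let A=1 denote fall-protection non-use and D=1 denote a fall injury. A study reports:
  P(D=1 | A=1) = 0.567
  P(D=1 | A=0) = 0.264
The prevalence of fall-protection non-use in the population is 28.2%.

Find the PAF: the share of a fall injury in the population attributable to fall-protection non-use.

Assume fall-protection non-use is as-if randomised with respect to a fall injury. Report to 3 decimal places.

Let p₁ = 0.567, p₀ = 0.264.
Overall risk P(Y=1) = π·p₁ + (1−π)·p₀ = 0.282×0.567 + 0.718×0.264 = 0.34945.
Under exogeneity, PAF = [P(Y=1) − p₀] / P(Y=1).
PAF = (0.34945 − 0.264) / 0.34945 ≈ 0.2445

PAF ≈ 0.245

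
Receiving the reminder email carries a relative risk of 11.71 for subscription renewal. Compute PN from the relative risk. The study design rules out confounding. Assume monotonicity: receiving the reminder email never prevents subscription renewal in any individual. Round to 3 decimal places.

Under exogeneity and monotonicity, PN = (RR − 1) / RR = 1 − 1/RR.
PN = (11.71 − 1) / 11.71 = 10.71 / 11.71 ≈ 0.9146

PN ≈ 0.915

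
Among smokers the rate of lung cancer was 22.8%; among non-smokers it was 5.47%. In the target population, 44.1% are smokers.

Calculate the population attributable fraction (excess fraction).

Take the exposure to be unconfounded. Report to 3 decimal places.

PAF ≈ 0.583

p₁ = 0.228, p₀ = 0.0547.
Overall risk P(Y=1) = π·p₁ + (1−π)·p₀ = 0.441×0.228 + 0.559×0.0547 = 0.13113.
Under exogeneity, PAF = [P(Y=1) − p₀] / P(Y=1).
PAF = (0.13113 − 0.0547) / 0.13113 ≈ 0.5828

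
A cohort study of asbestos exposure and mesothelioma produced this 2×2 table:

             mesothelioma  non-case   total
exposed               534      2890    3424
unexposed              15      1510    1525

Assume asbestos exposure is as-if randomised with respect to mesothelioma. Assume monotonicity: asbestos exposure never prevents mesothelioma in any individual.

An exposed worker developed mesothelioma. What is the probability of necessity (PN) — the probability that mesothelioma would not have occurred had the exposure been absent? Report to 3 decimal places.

PN ≈ 0.937

p₁ = P(outcome | exposed) = 534/3424 = 0.15596
p₀ = P(outcome | unexposed) = 15/1525 = 0.0098361
Under exogeneity and monotonicity, PN = (p₁ − p₀) / p₁.
PN = (0.15596 − 0.0098361) / 0.15596 = 0.14612 / 0.15596 ≈ 0.9369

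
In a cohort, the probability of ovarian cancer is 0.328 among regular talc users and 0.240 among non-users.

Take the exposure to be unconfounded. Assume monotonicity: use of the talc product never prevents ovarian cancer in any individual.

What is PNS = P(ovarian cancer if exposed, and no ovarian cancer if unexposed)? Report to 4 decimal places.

PNS ≈ 0.0880

Let p₁ = 0.328, p₀ = 0.24.
Under exogeneity and monotonicity, PNS = p₁ − p₀.
PNS = 0.328 − 0.24 = 0.088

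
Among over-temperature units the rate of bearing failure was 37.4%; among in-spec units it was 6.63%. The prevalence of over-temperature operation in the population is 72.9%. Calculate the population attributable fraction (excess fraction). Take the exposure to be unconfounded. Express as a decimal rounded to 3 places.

p₁ = 0.374, p₀ = 0.0663.
Overall risk P(Y=1) = π·p₁ + (1−π)·p₀ = 0.729×0.374 + 0.271×0.0663 = 0.29061.
Under exogeneity, PAF = [P(Y=1) − p₀] / P(Y=1).
PAF = (0.29061 − 0.0663) / 0.29061 ≈ 0.7719

PAF ≈ 0.772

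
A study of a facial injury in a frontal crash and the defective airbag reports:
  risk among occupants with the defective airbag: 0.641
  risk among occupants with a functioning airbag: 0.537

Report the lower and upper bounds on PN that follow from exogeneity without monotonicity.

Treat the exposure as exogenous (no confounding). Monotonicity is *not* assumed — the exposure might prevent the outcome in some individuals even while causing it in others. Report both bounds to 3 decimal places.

0.162 ≤ PN ≤ 0.722

Let p₁ = 0.641, p₀ = 0.537.
Under exogeneity alone the bounds on PN are max{0,(p₁−p₀)/p₁} ≤ PN ≤ min{1,(1−p₀)/p₁}.
  lower = (p₁ − p₀)/p₁ = 0.104 / 0.641 ≈ 0.1622
  upper = min{1, (1 − p₀)/p₁} = 0.463 / 0.641 ≈ 0.7223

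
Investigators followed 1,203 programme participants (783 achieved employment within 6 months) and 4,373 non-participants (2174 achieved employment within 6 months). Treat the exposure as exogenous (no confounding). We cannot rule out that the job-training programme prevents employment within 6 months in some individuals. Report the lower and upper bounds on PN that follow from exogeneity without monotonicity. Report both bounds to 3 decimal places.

0.236 ≤ PN ≤ 0.773

p₁ = P(outcome | exposed) = 783/1203 = 0.65087
p₀ = P(outcome | unexposed) = 2174/4373 = 0.49714
Under exogeneity alone the bounds on PN are max{0,(p₁−p₀)/p₁} ≤ PN ≤ min{1,(1−p₀)/p₁}.
  lower = (p₁ − p₀)/p₁ = 0.15373 / 0.65087 ≈ 0.2362
  upper = min{1, (1 − p₀)/p₁} = 0.50286 / 0.65087 ≈ 0.7726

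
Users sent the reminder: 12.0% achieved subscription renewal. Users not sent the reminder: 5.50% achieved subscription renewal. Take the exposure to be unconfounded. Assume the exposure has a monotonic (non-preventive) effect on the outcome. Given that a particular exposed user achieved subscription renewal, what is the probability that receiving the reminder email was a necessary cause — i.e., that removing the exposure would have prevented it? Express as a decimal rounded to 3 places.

p₁ = 0.12, p₀ = 0.055.
Under exogeneity and monotonicity, PN = (p₁ − p₀) / p₁.
PN = (0.12 − 0.055) / 0.12 = 0.065 / 0.12 ≈ 0.5417

PN ≈ 0.542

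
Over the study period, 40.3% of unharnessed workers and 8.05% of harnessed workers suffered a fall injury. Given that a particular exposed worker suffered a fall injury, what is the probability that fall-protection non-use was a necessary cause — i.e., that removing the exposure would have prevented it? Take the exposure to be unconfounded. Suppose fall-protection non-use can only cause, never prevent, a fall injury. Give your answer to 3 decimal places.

PN ≈ 0.800

p₁ = 0.403, p₀ = 0.0805.
Under exogeneity and monotonicity, PN = (p₁ − p₀) / p₁.
PN = (0.403 − 0.0805) / 0.403 = 0.3225 / 0.403 ≈ 0.8002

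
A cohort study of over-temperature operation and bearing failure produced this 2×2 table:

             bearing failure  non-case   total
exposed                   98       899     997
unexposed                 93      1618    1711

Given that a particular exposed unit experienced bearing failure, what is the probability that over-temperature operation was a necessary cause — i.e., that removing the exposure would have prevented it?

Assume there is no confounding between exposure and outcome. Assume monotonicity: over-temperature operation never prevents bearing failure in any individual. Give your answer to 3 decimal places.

p₁ = P(outcome | exposed) = 98/997 = 0.098295
p₀ = P(outcome | unexposed) = 93/1711 = 0.054354
Under exogeneity and monotonicity, PN = (p₁ − p₀) / p₁.
PN = (0.098295 − 0.054354) / 0.098295 = 0.043941 / 0.098295 ≈ 0.4470

PN ≈ 0.447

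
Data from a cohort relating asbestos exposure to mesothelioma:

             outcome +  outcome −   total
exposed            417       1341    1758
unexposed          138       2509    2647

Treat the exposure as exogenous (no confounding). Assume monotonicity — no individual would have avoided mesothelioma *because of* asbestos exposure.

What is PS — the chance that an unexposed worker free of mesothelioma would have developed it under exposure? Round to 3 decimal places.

p₁ = P(outcome | exposed) = 417/1758 = 0.2372
p₀ = P(outcome | unexposed) = 138/2647 = 0.052134
Under exogeneity and monotonicity, PS = (p₁ − p₀) / (1 − p₀).
PS = (0.2372 − 0.052134) / (1 − 0.052134) = 0.18507 / 0.94787 ≈ 0.1952

PS ≈ 0.195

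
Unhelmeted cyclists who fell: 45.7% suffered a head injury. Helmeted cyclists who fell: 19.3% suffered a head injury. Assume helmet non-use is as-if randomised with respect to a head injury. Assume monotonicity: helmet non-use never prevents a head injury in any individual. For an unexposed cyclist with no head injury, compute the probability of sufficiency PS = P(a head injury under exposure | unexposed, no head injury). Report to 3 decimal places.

PS ≈ 0.327

p₁ = 0.457, p₀ = 0.193.
Under exogeneity and monotonicity, PS = (p₁ − p₀) / (1 − p₀).
PS = (0.457 − 0.193) / (1 − 0.193) = 0.264 / 0.807 ≈ 0.3271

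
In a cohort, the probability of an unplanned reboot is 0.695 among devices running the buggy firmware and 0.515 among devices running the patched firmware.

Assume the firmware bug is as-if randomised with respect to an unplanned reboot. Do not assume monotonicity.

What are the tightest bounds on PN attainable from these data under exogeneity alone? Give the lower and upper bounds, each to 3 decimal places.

Let p₁ = 0.695, p₀ = 0.515.
Under exogeneity alone the bounds on PN are max{0,(p₁−p₀)/p₁} ≤ PN ≤ min{1,(1−p₀)/p₁}.
  lower = (p₁ − p₀)/p₁ = 0.18 / 0.695 ≈ 0.2590
  upper = min{1, (1 − p₀)/p₁} = 0.485 / 0.695 ≈ 0.6978

0.259 ≤ PN ≤ 0.698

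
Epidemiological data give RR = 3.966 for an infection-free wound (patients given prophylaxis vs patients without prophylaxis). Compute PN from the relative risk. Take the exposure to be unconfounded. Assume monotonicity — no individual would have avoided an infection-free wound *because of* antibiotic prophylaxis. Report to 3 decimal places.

Under exogeneity and monotonicity, PN = (RR − 1) / RR = 1 − 1/RR.
PN = (3.966 − 1) / 3.966 = 2.966 / 3.966 ≈ 0.7479

PN ≈ 0.748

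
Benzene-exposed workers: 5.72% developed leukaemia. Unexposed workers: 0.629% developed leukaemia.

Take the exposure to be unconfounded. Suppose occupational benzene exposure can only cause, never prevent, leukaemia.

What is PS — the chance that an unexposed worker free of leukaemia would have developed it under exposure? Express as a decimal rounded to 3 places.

PS ≈ 0.051

p₁ = 0.0572, p₀ = 0.00629.
Under exogeneity and monotonicity, PS = (p₁ − p₀) / (1 − p₀).
PS = (0.0572 − 0.00629) / (1 − 0.00629) = 0.05091 / 0.99371 ≈ 0.0512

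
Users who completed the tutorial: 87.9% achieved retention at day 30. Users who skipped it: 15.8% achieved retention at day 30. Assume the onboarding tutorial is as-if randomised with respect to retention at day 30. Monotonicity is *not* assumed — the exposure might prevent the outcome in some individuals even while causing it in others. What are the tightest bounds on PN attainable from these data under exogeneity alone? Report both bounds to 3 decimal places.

0.820 ≤ PN ≤ 0.958

p₁ = 0.879, p₀ = 0.158.
Under exogeneity alone the bounds on PN are max{0,(p₁−p₀)/p₁} ≤ PN ≤ min{1,(1−p₀)/p₁}.
  lower = (p₁ − p₀)/p₁ = 0.721 / 0.879 ≈ 0.8203
  upper = min{1, (1 − p₀)/p₁} = 0.842 / 0.879 ≈ 0.9579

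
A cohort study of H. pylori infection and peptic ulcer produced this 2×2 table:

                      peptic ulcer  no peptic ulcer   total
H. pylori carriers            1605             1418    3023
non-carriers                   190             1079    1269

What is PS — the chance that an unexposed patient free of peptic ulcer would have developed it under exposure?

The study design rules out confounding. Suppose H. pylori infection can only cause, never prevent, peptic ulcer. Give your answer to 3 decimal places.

p₁ = P(outcome | exposed) = 1605/3023 = 0.53093
p₀ = P(outcome | unexposed) = 190/1269 = 0.14972
Under exogeneity and monotonicity, PS = (p₁ − p₀) / (1 − p₀).
PS = (0.53093 − 0.14972) / (1 − 0.14972) = 0.38121 / 0.85028 ≈ 0.4483

PS ≈ 0.448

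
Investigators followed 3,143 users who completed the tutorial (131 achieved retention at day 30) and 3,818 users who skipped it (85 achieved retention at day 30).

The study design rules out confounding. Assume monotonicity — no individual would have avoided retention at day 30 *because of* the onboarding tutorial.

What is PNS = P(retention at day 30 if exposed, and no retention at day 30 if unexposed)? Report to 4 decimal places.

p₁ = P(outcome | exposed) = 131/3143 = 0.04168
p₀ = P(outcome | unexposed) = 85/3818 = 0.022263
Under exogeneity and monotonicity, PNS = p₁ − p₀.
PNS = 0.04168 − 0.022263 = 0.019417

PNS ≈ 0.0194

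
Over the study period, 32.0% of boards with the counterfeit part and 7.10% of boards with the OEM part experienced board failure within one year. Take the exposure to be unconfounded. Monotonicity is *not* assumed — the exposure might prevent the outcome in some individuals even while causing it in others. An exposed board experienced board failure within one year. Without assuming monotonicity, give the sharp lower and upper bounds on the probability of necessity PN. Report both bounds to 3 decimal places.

0.778 ≤ PN ≤ 1.000

p₁ = 0.32, p₀ = 0.071.
Under exogeneity alone the bounds on PN are max{0,(p₁−p₀)/p₁} ≤ PN ≤ min{1,(1−p₀)/p₁}.
  lower = (p₁ − p₀)/p₁ = 0.249 / 0.32 ≈ 0.7781
  upper = min{1, (1 − p₀)/p₁} = 0.929 / 0.32 ≈ 2.9031 → capped at 1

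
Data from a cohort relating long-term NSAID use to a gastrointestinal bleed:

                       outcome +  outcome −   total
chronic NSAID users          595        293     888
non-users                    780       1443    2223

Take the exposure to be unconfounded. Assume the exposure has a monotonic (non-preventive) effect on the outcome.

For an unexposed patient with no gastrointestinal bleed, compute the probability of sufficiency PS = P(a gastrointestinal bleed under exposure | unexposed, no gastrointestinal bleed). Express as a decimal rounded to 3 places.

p₁ = P(outcome | exposed) = 595/888 = 0.67005
p₀ = P(outcome | unexposed) = 780/2223 = 0.35088
Under exogeneity and monotonicity, PS = (p₁ − p₀)/(1 − p₀).
PS = (0.67005 − 0.35088) / 0.64912 ≈ 0.4917

PS ≈ 0.492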